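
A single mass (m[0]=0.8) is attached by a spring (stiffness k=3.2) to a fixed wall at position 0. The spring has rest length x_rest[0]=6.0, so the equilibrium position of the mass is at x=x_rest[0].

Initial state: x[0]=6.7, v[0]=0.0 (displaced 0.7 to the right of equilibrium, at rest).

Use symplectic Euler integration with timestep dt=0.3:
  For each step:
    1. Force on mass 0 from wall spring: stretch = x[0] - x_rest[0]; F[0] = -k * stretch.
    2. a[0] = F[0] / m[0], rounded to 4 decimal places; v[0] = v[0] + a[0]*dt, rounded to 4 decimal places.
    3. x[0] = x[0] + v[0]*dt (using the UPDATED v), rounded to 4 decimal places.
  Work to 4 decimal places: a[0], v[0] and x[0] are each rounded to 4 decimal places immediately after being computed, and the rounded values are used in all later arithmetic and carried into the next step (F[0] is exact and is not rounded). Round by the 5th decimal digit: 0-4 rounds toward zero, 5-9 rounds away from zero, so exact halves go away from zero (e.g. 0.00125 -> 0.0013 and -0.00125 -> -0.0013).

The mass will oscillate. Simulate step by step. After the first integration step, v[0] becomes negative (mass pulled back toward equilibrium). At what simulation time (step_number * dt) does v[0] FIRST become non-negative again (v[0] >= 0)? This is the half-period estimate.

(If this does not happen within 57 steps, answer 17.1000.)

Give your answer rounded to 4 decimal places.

Answer: 1.8000

Derivation:
Step 0: x=[6.7000] v=[0.0000]
Step 1: x=[6.4480] v=[-0.8400]
Step 2: x=[6.0347] v=[-1.3776]
Step 3: x=[5.6089] v=[-1.4192]
Step 4: x=[5.3239] v=[-0.9499]
Step 5: x=[5.2823] v=[-0.1386]
Step 6: x=[5.4991] v=[0.7226]
First v>=0 after going negative at step 6, time=1.8000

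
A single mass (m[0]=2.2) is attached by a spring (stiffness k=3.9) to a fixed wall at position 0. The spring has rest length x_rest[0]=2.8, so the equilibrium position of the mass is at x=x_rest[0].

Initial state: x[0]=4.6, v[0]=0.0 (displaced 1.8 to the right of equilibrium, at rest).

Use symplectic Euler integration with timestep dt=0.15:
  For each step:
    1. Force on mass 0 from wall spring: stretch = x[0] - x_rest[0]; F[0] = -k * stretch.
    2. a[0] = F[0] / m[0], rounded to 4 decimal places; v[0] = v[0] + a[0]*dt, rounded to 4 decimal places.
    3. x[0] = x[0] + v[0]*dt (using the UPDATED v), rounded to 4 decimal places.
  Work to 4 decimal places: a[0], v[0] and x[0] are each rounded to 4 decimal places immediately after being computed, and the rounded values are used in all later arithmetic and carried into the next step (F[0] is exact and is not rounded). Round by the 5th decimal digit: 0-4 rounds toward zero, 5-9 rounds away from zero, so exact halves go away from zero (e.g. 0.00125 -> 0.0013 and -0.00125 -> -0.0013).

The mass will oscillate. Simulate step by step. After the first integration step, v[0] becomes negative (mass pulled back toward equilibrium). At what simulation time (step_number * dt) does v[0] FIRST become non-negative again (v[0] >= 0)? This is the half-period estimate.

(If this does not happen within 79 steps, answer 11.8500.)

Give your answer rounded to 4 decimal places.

Step 0: x=[4.6000] v=[0.0000]
Step 1: x=[4.5282] v=[-0.4786]
Step 2: x=[4.3875] v=[-0.9381]
Step 3: x=[4.1835] v=[-1.3602]
Step 4: x=[3.9243] v=[-1.7281]
Step 5: x=[3.6202] v=[-2.0271]
Step 6: x=[3.2834] v=[-2.2452]
Step 7: x=[2.9273] v=[-2.3737]
Step 8: x=[2.5662] v=[-2.4076]
Step 9: x=[2.2144] v=[-2.3454]
Step 10: x=[1.8859] v=[-2.1897]
Step 11: x=[1.5939] v=[-1.9466]
Step 12: x=[1.3500] v=[-1.6259]
Step 13: x=[1.1640] v=[-1.2403]
Step 14: x=[1.0432] v=[-0.8053]
Step 15: x=[0.9925] v=[-0.3382]
Step 16: x=[1.0139] v=[0.1424]
First v>=0 after going negative at step 16, time=2.4000

Answer: 2.4000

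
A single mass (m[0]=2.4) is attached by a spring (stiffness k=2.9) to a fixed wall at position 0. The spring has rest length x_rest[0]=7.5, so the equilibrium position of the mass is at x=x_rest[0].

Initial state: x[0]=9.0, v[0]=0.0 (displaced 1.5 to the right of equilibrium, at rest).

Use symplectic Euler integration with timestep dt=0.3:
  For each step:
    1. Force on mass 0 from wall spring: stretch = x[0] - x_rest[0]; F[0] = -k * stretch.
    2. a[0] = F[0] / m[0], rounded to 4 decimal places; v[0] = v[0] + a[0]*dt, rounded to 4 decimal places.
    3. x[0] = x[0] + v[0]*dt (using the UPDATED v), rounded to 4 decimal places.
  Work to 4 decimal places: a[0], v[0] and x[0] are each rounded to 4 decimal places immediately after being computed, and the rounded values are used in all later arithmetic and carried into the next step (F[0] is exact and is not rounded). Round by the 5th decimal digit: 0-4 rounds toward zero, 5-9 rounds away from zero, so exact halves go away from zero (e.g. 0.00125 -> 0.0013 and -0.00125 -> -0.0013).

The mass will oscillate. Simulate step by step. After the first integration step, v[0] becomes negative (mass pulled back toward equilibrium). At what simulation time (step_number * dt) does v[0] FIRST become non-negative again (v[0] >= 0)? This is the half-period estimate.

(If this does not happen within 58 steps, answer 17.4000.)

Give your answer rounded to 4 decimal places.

Answer: 3.0000

Derivation:
Step 0: x=[9.0000] v=[0.0000]
Step 1: x=[8.8369] v=[-0.5438]
Step 2: x=[8.5284] v=[-1.0284]
Step 3: x=[8.1080] v=[-1.4012]
Step 4: x=[7.6215] v=[-1.6216]
Step 5: x=[7.1218] v=[-1.6656]
Step 6: x=[6.6633] v=[-1.5285]
Step 7: x=[6.2957] v=[-1.2252]
Step 8: x=[6.0591] v=[-0.7886]
Step 9: x=[5.9792] v=[-0.2663]
Step 10: x=[6.0647] v=[0.2850]
First v>=0 after going negative at step 10, time=3.0000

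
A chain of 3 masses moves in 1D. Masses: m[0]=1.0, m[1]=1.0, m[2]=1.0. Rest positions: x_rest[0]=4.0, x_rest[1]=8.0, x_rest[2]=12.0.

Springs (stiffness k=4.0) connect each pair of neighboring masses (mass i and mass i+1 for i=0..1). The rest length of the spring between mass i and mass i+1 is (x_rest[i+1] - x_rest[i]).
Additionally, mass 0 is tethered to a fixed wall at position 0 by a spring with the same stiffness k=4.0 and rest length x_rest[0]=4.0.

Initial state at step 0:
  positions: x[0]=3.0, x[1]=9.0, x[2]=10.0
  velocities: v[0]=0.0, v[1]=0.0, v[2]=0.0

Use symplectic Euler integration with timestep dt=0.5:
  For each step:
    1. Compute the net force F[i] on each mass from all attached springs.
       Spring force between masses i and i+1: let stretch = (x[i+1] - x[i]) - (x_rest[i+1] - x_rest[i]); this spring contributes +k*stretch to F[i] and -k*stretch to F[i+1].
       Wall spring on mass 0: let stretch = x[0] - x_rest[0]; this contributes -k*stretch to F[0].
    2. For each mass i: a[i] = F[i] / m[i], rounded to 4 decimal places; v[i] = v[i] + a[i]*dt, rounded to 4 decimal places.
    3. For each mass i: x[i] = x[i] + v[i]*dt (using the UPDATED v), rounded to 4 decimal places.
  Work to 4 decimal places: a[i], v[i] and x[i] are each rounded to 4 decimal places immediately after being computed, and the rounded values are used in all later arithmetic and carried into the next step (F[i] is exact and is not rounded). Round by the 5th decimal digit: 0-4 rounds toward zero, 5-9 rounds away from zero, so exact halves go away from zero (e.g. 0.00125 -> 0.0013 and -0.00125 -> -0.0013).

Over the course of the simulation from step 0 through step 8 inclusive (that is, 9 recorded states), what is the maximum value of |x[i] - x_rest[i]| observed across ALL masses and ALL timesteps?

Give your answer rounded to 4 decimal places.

Step 0: x=[3.0000 9.0000 10.0000] v=[0.0000 0.0000 0.0000]
Step 1: x=[6.0000 4.0000 13.0000] v=[6.0000 -10.0000 6.0000]
Step 2: x=[1.0000 10.0000 11.0000] v=[-10.0000 12.0000 -4.0000]
Step 3: x=[4.0000 8.0000 12.0000] v=[6.0000 -4.0000 2.0000]
Step 4: x=[7.0000 6.0000 13.0000] v=[6.0000 -4.0000 2.0000]
Step 5: x=[2.0000 12.0000 11.0000] v=[-10.0000 12.0000 -4.0000]
Step 6: x=[5.0000 7.0000 14.0000] v=[6.0000 -10.0000 6.0000]
Step 7: x=[5.0000 7.0000 14.0000] v=[0.0000 0.0000 0.0000]
Step 8: x=[2.0000 12.0000 11.0000] v=[-6.0000 10.0000 -6.0000]
Max displacement = 4.0000

Answer: 4.0000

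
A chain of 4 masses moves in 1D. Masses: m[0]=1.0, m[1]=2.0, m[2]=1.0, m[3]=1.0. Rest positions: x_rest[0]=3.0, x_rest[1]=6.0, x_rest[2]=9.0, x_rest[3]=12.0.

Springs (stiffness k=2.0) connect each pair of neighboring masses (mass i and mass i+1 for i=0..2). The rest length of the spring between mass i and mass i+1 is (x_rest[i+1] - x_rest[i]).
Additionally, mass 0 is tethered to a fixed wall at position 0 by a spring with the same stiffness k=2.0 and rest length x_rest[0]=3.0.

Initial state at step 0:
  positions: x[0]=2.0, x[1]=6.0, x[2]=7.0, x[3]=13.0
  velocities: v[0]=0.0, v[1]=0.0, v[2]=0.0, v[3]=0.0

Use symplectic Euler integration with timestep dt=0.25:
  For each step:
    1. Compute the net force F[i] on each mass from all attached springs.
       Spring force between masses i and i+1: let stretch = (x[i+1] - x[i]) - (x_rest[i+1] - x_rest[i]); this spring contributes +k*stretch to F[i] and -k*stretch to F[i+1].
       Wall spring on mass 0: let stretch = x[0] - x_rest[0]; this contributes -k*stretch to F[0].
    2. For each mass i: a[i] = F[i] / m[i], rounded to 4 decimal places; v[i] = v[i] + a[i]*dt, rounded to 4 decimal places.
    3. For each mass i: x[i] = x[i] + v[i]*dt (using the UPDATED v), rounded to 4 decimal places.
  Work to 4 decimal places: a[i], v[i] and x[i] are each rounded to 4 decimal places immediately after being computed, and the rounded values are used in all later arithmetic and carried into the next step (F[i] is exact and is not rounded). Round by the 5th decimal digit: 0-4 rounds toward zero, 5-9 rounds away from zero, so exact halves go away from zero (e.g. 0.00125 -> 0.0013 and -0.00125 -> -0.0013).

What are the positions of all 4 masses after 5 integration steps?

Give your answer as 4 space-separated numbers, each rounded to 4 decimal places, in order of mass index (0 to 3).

Step 0: x=[2.0000 6.0000 7.0000 13.0000] v=[0.0000 0.0000 0.0000 0.0000]
Step 1: x=[2.2500 5.8125 7.6250 12.6250] v=[1.0000 -0.7500 2.5000 -1.5000]
Step 2: x=[2.6641 5.5156 8.6485 12.0000] v=[1.6563 -1.1875 4.0938 -2.5000]
Step 3: x=[3.1016 5.2363 9.6993 11.3311] v=[1.7500 -1.1172 4.2031 -2.6758]
Step 4: x=[3.4183 5.1025 10.3962 10.8332] v=[1.2666 -0.5351 2.7875 -1.9917]
Step 5: x=[3.5182 5.1943 10.4860 10.6557] v=[0.3996 0.3673 0.3592 -0.7102]

Answer: 3.5182 5.1943 10.4860 10.6557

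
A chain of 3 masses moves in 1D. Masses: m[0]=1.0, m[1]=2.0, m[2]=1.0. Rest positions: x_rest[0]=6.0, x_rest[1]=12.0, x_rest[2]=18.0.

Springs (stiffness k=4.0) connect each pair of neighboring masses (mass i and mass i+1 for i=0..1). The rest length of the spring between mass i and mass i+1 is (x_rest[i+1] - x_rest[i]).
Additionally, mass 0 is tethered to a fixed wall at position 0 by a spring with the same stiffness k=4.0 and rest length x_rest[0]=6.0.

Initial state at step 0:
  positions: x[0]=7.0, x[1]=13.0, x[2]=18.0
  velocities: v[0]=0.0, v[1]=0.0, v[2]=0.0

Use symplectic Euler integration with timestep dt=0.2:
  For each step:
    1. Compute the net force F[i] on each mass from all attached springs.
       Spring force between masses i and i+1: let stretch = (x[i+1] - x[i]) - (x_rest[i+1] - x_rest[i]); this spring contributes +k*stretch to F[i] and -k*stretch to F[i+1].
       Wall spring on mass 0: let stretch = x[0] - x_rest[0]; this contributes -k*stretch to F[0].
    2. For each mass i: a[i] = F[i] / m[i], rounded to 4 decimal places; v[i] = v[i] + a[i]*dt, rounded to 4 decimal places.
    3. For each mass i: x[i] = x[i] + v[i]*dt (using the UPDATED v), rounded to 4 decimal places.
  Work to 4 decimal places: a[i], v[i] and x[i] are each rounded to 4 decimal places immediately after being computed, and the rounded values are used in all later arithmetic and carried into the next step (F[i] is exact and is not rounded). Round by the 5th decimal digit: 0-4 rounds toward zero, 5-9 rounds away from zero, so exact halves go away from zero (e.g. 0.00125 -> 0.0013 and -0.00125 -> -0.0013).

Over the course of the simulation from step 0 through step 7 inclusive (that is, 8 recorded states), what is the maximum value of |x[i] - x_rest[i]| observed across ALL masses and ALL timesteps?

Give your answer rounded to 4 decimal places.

Answer: 1.2896

Derivation:
Step 0: x=[7.0000 13.0000 18.0000] v=[0.0000 0.0000 0.0000]
Step 1: x=[6.8400 12.9200 18.1600] v=[-0.8000 -0.4000 0.8000]
Step 2: x=[6.5584 12.7728 18.4416] v=[-1.4080 -0.7360 1.4080]
Step 3: x=[6.2218 12.5820 18.7762] v=[-1.6832 -0.9542 1.6730]
Step 4: x=[5.9073 12.3779 19.0797] v=[-1.5725 -1.0206 1.5176]
Step 5: x=[5.6829 12.1923 19.2709] v=[-1.1219 -0.9281 0.9562]
Step 6: x=[5.5908 12.0522 19.2896] v=[-0.4607 -0.7004 0.0933]
Step 7: x=[5.6380 11.9742 19.1103] v=[0.2358 -0.3900 -0.8966]
Max displacement = 1.2896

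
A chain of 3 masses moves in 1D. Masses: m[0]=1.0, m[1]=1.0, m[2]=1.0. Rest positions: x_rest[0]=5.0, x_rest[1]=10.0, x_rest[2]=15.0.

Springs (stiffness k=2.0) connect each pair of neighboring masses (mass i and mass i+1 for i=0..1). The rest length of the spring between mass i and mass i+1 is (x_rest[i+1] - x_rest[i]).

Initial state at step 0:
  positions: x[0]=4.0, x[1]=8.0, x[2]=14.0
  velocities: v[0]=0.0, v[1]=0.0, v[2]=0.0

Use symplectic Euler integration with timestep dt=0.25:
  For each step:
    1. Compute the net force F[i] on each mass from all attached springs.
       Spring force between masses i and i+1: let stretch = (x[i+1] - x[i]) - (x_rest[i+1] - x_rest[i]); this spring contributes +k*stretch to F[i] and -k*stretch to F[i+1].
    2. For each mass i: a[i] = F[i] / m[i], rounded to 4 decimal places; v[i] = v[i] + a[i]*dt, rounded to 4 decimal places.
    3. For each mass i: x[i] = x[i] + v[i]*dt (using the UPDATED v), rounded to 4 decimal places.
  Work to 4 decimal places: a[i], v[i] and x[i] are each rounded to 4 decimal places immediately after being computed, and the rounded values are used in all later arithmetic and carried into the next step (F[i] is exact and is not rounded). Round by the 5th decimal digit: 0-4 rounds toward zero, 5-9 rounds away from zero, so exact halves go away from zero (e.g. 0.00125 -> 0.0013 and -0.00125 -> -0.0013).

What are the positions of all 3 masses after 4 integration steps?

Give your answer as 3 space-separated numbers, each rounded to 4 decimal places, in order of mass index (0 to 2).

Answer: 3.3367 9.3267 13.3367

Derivation:
Step 0: x=[4.0000 8.0000 14.0000] v=[0.0000 0.0000 0.0000]
Step 1: x=[3.8750 8.2500 13.8750] v=[-0.5000 1.0000 -0.5000]
Step 2: x=[3.6719 8.6563 13.6719] v=[-0.8125 1.6250 -0.8125]
Step 3: x=[3.4668 9.0665 13.4668] v=[-0.8203 1.6406 -0.8203]
Step 4: x=[3.3367 9.3267 13.3367] v=[-0.5205 1.0409 -0.5205]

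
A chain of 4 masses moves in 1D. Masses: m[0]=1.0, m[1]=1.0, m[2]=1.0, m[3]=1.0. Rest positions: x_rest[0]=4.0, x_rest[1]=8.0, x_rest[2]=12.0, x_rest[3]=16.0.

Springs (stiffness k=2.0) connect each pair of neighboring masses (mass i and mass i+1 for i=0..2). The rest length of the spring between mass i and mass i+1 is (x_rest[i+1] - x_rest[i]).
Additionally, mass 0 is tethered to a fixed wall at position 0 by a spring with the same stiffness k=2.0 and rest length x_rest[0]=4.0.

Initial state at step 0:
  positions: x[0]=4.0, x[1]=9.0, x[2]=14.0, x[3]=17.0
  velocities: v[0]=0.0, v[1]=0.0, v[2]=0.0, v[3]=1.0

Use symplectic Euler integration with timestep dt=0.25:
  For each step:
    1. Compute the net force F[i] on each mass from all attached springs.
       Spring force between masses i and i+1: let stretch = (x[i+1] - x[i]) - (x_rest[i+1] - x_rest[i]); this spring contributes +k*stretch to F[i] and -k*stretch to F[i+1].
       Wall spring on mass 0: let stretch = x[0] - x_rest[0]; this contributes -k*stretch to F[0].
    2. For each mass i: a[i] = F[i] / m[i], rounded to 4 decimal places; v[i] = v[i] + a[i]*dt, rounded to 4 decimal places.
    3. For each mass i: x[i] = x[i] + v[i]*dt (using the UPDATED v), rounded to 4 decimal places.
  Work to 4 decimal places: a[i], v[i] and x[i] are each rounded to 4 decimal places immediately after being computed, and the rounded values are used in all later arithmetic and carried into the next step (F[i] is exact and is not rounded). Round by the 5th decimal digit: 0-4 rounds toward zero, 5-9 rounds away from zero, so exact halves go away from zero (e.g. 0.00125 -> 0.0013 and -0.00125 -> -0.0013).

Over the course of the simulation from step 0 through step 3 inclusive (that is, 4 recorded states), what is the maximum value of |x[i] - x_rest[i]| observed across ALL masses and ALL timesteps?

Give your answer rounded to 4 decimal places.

Step 0: x=[4.0000 9.0000 14.0000 17.0000] v=[0.0000 0.0000 0.0000 1.0000]
Step 1: x=[4.1250 9.0000 13.7500 17.3750] v=[0.5000 0.0000 -1.0000 1.5000]
Step 2: x=[4.3438 8.9844 13.3594 17.7969] v=[0.8750 -0.0625 -1.5625 1.6875]
Step 3: x=[4.5997 8.9356 12.9766 18.1641] v=[1.0234 -0.1953 -1.5313 1.4688]
Max displacement = 2.1641

Answer: 2.1641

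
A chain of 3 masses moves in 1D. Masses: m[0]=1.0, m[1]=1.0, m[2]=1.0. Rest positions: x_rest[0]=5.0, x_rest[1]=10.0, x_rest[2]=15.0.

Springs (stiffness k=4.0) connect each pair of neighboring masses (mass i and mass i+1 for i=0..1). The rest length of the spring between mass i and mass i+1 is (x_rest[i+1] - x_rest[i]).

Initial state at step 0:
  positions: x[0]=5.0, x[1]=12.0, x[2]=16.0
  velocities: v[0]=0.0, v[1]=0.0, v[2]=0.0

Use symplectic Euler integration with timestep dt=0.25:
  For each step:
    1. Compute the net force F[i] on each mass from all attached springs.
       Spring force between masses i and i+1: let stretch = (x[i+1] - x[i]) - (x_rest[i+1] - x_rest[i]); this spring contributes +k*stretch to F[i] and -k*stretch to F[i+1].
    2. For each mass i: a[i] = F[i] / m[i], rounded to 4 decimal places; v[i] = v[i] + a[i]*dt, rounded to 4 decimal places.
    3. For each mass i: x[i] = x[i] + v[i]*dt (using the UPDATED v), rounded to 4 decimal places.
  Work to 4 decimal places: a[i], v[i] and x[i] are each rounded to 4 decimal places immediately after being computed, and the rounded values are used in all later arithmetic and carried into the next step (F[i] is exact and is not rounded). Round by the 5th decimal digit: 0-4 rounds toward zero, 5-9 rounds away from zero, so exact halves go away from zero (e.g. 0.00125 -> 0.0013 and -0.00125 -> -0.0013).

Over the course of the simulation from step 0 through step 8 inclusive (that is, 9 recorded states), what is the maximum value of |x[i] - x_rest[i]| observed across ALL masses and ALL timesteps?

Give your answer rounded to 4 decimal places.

Answer: 2.0064

Derivation:
Step 0: x=[5.0000 12.0000 16.0000] v=[0.0000 0.0000 0.0000]
Step 1: x=[5.5000 11.2500 16.2500] v=[2.0000 -3.0000 1.0000]
Step 2: x=[6.1875 10.3125 16.5000] v=[2.7500 -3.7500 1.0000]
Step 3: x=[6.6563 9.8906 16.4531] v=[1.8750 -1.6875 -0.1875]
Step 4: x=[6.6836 10.3008 16.0156] v=[0.1093 1.6407 -1.7500]
Step 5: x=[6.3652 11.2354 15.3994] v=[-1.2735 3.7383 -2.4648]
Step 6: x=[6.0144 11.9934 14.9922] v=[-1.4033 3.0321 -1.6288]
Step 7: x=[5.9083 12.0064 15.0853] v=[-0.4243 0.0519 0.3724]
Step 8: x=[6.0768 11.2646 15.6587] v=[0.6738 -2.9673 2.2935]
Max displacement = 2.0064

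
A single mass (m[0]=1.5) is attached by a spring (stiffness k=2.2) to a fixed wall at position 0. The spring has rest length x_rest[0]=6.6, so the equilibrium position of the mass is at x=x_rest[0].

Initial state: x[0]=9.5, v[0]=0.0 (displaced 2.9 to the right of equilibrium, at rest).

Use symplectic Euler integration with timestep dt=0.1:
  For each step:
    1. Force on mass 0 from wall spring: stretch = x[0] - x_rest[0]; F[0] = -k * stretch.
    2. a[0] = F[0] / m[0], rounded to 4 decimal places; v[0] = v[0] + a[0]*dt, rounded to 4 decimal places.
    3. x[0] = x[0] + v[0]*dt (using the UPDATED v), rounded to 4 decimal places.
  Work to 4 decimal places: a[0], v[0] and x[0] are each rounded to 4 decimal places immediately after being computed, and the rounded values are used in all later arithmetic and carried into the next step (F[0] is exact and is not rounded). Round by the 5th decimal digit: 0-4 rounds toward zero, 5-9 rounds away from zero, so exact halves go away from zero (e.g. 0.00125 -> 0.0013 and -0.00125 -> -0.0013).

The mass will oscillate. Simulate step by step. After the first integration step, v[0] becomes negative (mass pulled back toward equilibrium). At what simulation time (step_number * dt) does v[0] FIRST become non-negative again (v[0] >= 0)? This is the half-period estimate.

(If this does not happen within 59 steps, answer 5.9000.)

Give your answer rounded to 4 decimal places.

Step 0: x=[9.5000] v=[0.0000]
Step 1: x=[9.4575] v=[-0.4253]
Step 2: x=[9.3731] v=[-0.8444]
Step 3: x=[9.2480] v=[-1.2511]
Step 4: x=[9.0841] v=[-1.6395]
Step 5: x=[8.8837] v=[-2.0038]
Step 6: x=[8.6498] v=[-2.3387]
Step 7: x=[8.3859] v=[-2.6393]
Step 8: x=[8.0958] v=[-2.9012]
Step 9: x=[7.7837] v=[-3.1206]
Step 10: x=[7.4543] v=[-3.2942]
Step 11: x=[7.1124] v=[-3.4195]
Step 12: x=[6.7629] v=[-3.4947]
Step 13: x=[6.4110] v=[-3.5186]
Step 14: x=[6.0619] v=[-3.4909]
Step 15: x=[5.7207] v=[-3.4120]
Step 16: x=[5.3924] v=[-3.2830]
Step 17: x=[5.0818] v=[-3.1059]
Step 18: x=[4.7935] v=[-2.8832]
Step 19: x=[4.5317] v=[-2.6183]
Step 20: x=[4.3002] v=[-2.3150]
Step 21: x=[4.1024] v=[-1.9777]
Step 22: x=[3.9413] v=[-1.6114]
Step 23: x=[3.8192] v=[-1.2215]
Step 24: x=[3.7378] v=[-0.8137]
Step 25: x=[3.6984] v=[-0.3939]
Step 26: x=[3.7016] v=[0.0317]
First v>=0 after going negative at step 26, time=2.6000

Answer: 2.6000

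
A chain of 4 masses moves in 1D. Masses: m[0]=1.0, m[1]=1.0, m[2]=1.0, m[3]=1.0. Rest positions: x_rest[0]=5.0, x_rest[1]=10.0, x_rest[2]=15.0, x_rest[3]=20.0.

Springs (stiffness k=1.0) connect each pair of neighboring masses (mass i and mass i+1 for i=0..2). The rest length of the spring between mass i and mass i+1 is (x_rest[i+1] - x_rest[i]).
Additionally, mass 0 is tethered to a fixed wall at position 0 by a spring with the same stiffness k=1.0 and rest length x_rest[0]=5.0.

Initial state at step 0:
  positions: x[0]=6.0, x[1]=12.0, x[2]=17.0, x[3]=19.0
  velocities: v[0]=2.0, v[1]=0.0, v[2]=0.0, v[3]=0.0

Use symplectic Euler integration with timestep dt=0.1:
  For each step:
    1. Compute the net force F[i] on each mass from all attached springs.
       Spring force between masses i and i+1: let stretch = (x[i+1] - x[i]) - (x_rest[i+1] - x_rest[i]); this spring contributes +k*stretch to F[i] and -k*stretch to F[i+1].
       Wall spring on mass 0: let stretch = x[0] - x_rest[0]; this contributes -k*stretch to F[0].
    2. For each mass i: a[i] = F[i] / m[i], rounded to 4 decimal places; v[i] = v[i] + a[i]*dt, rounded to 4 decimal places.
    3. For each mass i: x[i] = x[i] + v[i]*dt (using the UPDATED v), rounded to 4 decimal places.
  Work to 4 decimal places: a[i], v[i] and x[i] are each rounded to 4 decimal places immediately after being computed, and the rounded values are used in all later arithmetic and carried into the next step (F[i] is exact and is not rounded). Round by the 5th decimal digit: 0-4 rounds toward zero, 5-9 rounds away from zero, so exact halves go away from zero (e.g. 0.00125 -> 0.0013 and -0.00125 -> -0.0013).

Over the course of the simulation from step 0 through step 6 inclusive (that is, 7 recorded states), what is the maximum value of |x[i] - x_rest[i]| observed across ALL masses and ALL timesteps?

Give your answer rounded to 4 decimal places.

Step 0: x=[6.0000 12.0000 17.0000 19.0000] v=[2.0000 0.0000 0.0000 0.0000]
Step 1: x=[6.2000 11.9900 16.9700 19.0300] v=[2.0000 -0.1000 -0.3000 0.3000]
Step 2: x=[6.3959 11.9719 16.9108 19.0894] v=[1.9590 -0.1810 -0.5920 0.5940]
Step 3: x=[6.5836 11.9474 16.8240 19.1770] v=[1.8770 -0.2447 -0.8680 0.8761]
Step 4: x=[6.7591 11.9181 16.7120 19.2911] v=[1.7550 -0.2934 -1.1204 1.1408]
Step 5: x=[6.9186 11.8851 16.5778 19.4294] v=[1.5950 -0.3299 -1.3419 1.3829]
Step 6: x=[7.0586 11.8494 16.4252 19.5892] v=[1.3998 -0.3573 -1.5260 1.5977]
Max displacement = 2.0586

Answer: 2.0586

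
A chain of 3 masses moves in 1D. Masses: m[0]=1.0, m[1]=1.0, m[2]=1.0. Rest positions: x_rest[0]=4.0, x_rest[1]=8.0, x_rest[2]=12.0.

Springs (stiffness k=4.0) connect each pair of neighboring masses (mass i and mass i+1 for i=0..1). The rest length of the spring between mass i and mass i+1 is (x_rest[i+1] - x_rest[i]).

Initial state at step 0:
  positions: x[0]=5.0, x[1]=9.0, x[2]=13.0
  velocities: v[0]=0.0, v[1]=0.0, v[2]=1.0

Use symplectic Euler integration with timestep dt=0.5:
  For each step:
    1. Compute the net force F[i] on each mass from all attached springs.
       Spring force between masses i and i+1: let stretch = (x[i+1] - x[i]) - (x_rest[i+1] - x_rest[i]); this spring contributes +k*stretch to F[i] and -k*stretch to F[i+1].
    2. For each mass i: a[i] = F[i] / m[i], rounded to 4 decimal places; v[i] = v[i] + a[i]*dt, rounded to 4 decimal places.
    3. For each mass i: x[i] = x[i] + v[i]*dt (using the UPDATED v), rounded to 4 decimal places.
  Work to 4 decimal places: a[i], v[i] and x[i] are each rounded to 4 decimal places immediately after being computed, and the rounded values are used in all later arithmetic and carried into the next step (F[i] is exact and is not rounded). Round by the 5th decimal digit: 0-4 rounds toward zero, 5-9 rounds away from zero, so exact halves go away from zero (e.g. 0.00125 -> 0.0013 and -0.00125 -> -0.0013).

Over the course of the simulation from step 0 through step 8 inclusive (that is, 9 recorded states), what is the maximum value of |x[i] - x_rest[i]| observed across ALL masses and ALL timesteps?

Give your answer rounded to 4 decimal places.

Step 0: x=[5.0000 9.0000 13.0000] v=[0.0000 0.0000 1.0000]
Step 1: x=[5.0000 9.0000 13.5000] v=[0.0000 0.0000 1.0000]
Step 2: x=[5.0000 9.5000 13.5000] v=[0.0000 1.0000 0.0000]
Step 3: x=[5.5000 9.5000 13.5000] v=[1.0000 0.0000 0.0000]
Step 4: x=[6.0000 9.5000 13.5000] v=[1.0000 0.0000 0.0000]
Step 5: x=[6.0000 10.0000 13.5000] v=[0.0000 1.0000 0.0000]
Step 6: x=[6.0000 10.0000 14.0000] v=[0.0000 0.0000 1.0000]
Step 7: x=[6.0000 10.0000 14.5000] v=[0.0000 0.0000 1.0000]
Step 8: x=[6.0000 10.5000 14.5000] v=[0.0000 1.0000 0.0000]
Max displacement = 2.5000

Answer: 2.5000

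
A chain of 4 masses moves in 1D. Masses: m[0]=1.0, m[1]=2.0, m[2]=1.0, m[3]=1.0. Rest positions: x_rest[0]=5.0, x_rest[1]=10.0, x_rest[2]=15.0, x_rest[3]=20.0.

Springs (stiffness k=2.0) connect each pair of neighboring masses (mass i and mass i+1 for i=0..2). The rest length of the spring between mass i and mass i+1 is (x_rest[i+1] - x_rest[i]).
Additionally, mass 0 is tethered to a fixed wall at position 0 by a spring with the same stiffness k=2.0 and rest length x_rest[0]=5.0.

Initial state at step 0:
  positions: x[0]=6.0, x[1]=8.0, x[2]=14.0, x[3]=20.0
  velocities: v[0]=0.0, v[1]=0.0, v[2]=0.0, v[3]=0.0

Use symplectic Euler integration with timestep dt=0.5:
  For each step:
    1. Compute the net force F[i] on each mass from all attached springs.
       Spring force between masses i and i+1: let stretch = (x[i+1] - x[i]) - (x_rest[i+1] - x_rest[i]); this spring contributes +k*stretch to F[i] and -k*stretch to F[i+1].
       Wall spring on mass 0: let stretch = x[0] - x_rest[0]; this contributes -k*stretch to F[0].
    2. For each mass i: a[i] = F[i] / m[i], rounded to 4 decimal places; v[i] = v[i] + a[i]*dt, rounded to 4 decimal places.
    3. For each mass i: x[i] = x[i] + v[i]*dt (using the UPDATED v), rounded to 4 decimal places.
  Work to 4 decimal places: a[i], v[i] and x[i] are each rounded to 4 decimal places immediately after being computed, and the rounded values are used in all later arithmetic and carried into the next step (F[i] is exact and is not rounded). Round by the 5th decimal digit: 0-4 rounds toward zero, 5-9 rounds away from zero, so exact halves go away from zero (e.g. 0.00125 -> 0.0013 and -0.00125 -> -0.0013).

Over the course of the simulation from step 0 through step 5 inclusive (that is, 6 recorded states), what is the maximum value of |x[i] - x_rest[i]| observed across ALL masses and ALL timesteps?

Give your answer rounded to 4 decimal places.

Answer: 2.5000

Derivation:
Step 0: x=[6.0000 8.0000 14.0000 20.0000] v=[0.0000 0.0000 0.0000 0.0000]
Step 1: x=[4.0000 9.0000 14.0000 19.5000] v=[-4.0000 2.0000 0.0000 -1.0000]
Step 2: x=[2.5000 10.0000 14.2500 18.7500] v=[-3.0000 2.0000 0.5000 -1.5000]
Step 3: x=[3.5000 10.1875 14.6250 18.2500] v=[2.0000 0.3750 0.7500 -1.0000]
Step 4: x=[6.0938 9.8125 14.5938 18.4375] v=[5.1875 -0.7500 -0.0625 0.3750]
Step 5: x=[7.5000 9.7032 14.0938 19.2032] v=[2.8124 -0.2187 -1.0001 1.5313]
Max displacement = 2.5000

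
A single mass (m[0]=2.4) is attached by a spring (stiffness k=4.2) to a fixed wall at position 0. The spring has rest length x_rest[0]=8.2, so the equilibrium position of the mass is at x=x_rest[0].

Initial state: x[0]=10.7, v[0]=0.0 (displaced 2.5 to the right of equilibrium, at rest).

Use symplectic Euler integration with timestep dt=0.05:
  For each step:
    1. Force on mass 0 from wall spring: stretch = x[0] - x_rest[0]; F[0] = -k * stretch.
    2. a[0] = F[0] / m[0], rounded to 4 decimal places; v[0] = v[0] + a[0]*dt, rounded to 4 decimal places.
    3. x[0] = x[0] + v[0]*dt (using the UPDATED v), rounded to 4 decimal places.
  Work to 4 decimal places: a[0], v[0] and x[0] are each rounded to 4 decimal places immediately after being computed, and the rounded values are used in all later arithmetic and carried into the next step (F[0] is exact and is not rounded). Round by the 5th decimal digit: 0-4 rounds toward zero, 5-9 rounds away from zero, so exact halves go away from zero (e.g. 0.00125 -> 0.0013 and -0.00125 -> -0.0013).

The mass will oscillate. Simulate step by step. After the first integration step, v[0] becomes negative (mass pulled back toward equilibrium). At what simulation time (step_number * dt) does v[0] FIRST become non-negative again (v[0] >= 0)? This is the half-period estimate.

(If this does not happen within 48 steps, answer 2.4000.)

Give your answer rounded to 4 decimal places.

Step 0: x=[10.7000] v=[0.0000]
Step 1: x=[10.6891] v=[-0.2188]
Step 2: x=[10.6673] v=[-0.4366]
Step 3: x=[10.6347] v=[-0.6525]
Step 4: x=[10.5914] v=[-0.8655]
Step 5: x=[10.5377] v=[-1.0748]
Step 6: x=[10.4737] v=[-1.2794]
Step 7: x=[10.3998] v=[-1.4784]
Step 8: x=[10.3163] v=[-1.6709]
Step 9: x=[10.2235] v=[-1.8561]
Step 10: x=[10.1218] v=[-2.0332]
Step 11: x=[10.0117] v=[-2.2014]
Step 12: x=[9.8937] v=[-2.3599]
Step 13: x=[9.7683] v=[-2.5081]
Step 14: x=[9.6360] v=[-2.6453]
Step 15: x=[9.4975] v=[-2.7710]
Step 16: x=[9.3533] v=[-2.8845]
Step 17: x=[9.2040] v=[-2.9854]
Step 18: x=[9.0503] v=[-3.0733]
Step 19: x=[8.8929] v=[-3.1477]
Step 20: x=[8.7325] v=[-3.2083]
Step 21: x=[8.5698] v=[-3.2549]
Step 22: x=[8.4054] v=[-3.2873]
Step 23: x=[8.2401] v=[-3.3053]
Step 24: x=[8.0747] v=[-3.3088]
Step 25: x=[7.9098] v=[-3.2978]
Step 26: x=[7.7462] v=[-3.2724]
Step 27: x=[7.5846] v=[-3.2327]
Step 28: x=[7.4257] v=[-3.1789]
Step 29: x=[7.2701] v=[-3.1112]
Step 30: x=[7.1186] v=[-3.0298]
Step 31: x=[6.9718] v=[-2.9352]
Step 32: x=[6.8304] v=[-2.8277]
Step 33: x=[6.6950] v=[-2.7079]
Step 34: x=[6.5662] v=[-2.5762]
Step 35: x=[6.4445] v=[-2.4332]
Step 36: x=[6.3305] v=[-2.2796]
Step 37: x=[6.2247] v=[-2.1160]
Step 38: x=[6.1275] v=[-1.9432]
Step 39: x=[6.0394] v=[-1.7619]
Step 40: x=[5.9608] v=[-1.5728]
Step 41: x=[5.8920] v=[-1.3769]
Step 42: x=[5.8333] v=[-1.1750]
Step 43: x=[5.7849] v=[-0.9679]
Step 44: x=[5.7471] v=[-0.7566]
Step 45: x=[5.7200] v=[-0.5420]
Step 46: x=[5.7038] v=[-0.3250]
Step 47: x=[5.6985] v=[-0.1066]
Step 48: x=[5.7041] v=[0.1123]
First v>=0 after going negative at step 48, time=2.4000

Answer: 2.4000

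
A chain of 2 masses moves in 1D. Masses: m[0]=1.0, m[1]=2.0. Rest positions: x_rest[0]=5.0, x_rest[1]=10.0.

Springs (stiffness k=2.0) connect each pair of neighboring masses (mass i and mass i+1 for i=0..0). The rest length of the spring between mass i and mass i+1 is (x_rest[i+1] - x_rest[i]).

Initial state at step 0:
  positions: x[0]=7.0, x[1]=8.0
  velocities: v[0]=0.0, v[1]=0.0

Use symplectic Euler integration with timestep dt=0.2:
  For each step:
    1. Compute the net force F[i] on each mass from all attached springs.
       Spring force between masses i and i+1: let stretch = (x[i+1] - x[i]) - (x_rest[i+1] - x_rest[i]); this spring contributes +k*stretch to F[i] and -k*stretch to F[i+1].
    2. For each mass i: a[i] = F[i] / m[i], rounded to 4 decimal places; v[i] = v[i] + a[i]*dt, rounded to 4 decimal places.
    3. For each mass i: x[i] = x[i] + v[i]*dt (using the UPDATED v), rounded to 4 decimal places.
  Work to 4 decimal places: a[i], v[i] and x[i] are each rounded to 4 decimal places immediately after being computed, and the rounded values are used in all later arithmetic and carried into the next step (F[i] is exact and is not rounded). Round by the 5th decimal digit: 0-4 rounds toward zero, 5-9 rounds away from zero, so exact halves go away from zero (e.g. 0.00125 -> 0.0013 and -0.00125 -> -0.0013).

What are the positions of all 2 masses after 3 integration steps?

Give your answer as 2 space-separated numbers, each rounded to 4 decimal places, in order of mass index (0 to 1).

Answer: 5.2674 8.8663

Derivation:
Step 0: x=[7.0000 8.0000] v=[0.0000 0.0000]
Step 1: x=[6.6800 8.1600] v=[-1.6000 0.8000]
Step 2: x=[6.0784 8.4608] v=[-3.0080 1.5040]
Step 3: x=[5.2674 8.8663] v=[-4.0550 2.0275]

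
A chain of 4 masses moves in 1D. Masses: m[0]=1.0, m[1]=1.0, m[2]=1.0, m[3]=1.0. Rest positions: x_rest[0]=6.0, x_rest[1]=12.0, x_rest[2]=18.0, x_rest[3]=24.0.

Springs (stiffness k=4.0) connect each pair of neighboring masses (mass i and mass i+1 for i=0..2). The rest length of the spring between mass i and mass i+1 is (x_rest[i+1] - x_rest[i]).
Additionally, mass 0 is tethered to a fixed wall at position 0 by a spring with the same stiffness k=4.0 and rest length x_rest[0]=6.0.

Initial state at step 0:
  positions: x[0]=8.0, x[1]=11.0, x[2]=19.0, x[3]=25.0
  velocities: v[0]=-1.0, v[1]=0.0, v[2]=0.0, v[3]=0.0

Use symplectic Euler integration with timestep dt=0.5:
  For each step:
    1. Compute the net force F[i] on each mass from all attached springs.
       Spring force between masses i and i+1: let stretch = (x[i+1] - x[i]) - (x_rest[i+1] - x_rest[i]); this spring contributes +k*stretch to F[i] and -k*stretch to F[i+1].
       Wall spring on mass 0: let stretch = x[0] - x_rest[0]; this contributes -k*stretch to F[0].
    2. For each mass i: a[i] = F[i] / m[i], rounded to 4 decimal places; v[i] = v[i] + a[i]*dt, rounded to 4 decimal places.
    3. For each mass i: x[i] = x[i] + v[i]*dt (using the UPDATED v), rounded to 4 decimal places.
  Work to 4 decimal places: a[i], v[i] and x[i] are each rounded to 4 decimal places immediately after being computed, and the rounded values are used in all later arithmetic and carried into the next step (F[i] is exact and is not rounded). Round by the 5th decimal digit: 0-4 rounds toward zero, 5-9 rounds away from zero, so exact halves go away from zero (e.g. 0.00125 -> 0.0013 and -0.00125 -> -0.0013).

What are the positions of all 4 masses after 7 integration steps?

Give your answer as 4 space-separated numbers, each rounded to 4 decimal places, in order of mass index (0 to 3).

Step 0: x=[8.0000 11.0000 19.0000 25.0000] v=[-1.0000 0.0000 0.0000 0.0000]
Step 1: x=[2.5000 16.0000 17.0000 25.0000] v=[-11.0000 10.0000 -4.0000 0.0000]
Step 2: x=[8.0000 8.5000 22.0000 23.0000] v=[11.0000 -15.0000 10.0000 -4.0000]
Step 3: x=[6.0000 14.0000 14.5000 26.0000] v=[-4.0000 11.0000 -15.0000 6.0000]
Step 4: x=[6.0000 12.0000 18.0000 23.5000] v=[0.0000 -4.0000 7.0000 -5.0000]
Step 5: x=[6.0000 10.0000 21.0000 21.5000] v=[0.0000 -4.0000 6.0000 -4.0000]
Step 6: x=[4.0000 15.0000 13.5000 25.0000] v=[-4.0000 10.0000 -15.0000 7.0000]
Step 7: x=[9.0000 7.5000 19.0000 23.0000] v=[10.0000 -15.0000 11.0000 -4.0000]

Answer: 9.0000 7.5000 19.0000 23.0000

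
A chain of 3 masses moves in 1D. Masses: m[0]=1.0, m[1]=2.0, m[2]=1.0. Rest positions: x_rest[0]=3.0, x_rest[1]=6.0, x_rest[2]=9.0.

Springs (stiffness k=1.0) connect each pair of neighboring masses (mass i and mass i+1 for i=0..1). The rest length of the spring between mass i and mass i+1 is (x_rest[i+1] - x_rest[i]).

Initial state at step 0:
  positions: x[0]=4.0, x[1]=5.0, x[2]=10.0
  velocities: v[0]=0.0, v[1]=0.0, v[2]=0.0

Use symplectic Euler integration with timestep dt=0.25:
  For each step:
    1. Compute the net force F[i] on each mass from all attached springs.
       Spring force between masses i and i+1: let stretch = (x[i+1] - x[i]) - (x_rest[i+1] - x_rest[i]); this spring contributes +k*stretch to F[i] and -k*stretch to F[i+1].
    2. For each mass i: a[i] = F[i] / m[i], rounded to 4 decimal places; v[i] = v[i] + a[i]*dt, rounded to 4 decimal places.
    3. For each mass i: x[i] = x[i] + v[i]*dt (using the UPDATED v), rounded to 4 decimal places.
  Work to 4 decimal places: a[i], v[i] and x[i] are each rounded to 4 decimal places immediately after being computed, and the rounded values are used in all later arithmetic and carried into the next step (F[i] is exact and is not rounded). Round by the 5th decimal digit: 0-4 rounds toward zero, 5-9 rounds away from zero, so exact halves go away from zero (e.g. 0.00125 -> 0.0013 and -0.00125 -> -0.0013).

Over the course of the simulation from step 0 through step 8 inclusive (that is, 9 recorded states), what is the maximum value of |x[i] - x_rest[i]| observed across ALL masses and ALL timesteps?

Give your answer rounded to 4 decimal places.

Step 0: x=[4.0000 5.0000 10.0000] v=[0.0000 0.0000 0.0000]
Step 1: x=[3.8750 5.1250 9.8750] v=[-0.5000 0.5000 -0.5000]
Step 2: x=[3.6406 5.3594 9.6406] v=[-0.9375 0.9375 -0.9375]
Step 3: x=[3.3262 5.6739 9.3262] v=[-1.2578 1.2578 -1.2578]
Step 4: x=[2.9710 6.0291 8.9710] v=[-1.4209 1.4209 -1.4209]
Step 5: x=[2.6194 6.3807 8.6194] v=[-1.4064 1.4064 -1.4064]
Step 6: x=[2.3154 6.6847 8.3154] v=[-1.2161 1.2161 -1.2161]
Step 7: x=[2.0970 6.9032 8.0970] v=[-0.8738 0.8738 -0.8738]
Step 8: x=[1.9914 7.0088 7.9914] v=[-0.4223 0.4223 -0.4223]
Max displacement = 1.0088

Answer: 1.0088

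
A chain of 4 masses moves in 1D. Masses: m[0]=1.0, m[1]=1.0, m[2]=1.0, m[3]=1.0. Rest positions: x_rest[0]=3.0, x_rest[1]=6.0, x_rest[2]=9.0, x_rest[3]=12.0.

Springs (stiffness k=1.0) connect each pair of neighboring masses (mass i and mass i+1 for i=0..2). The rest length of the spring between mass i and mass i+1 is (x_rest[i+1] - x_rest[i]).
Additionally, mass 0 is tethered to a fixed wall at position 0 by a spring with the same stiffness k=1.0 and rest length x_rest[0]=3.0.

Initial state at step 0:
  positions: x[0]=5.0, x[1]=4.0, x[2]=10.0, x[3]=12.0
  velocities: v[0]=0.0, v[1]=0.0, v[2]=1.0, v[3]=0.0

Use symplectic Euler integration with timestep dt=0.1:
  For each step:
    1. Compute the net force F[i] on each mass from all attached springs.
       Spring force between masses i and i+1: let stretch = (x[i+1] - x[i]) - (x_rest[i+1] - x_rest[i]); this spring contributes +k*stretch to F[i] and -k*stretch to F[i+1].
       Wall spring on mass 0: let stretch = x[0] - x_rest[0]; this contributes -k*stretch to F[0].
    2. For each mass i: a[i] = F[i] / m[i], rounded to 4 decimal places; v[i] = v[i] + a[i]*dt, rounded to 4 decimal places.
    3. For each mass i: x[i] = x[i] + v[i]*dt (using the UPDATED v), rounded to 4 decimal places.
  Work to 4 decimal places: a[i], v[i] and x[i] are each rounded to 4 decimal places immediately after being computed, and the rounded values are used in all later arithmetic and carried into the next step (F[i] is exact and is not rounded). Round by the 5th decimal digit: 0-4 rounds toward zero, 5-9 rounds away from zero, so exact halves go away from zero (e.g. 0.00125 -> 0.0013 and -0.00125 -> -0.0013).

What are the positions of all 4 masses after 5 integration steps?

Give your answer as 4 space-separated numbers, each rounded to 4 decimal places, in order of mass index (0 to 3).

Step 0: x=[5.0000 4.0000 10.0000 12.0000] v=[0.0000 0.0000 1.0000 0.0000]
Step 1: x=[4.9400 4.0700 10.0600 12.0100] v=[-0.6000 0.7000 0.6000 0.1000]
Step 2: x=[4.8219 4.2086 10.0796 12.0305] v=[-1.1810 1.3860 0.1960 0.2050]
Step 3: x=[4.6495 4.4120 10.0600 12.0615] v=[-1.7245 2.0344 -0.1960 0.3099]
Step 4: x=[4.4282 4.6743 10.0039 12.1025] v=[-2.2132 2.6230 -0.5607 0.4098]
Step 5: x=[4.1651 4.9874 9.9155 12.1525] v=[-2.6314 3.1314 -0.8838 0.4999]

Answer: 4.1651 4.9874 9.9155 12.1525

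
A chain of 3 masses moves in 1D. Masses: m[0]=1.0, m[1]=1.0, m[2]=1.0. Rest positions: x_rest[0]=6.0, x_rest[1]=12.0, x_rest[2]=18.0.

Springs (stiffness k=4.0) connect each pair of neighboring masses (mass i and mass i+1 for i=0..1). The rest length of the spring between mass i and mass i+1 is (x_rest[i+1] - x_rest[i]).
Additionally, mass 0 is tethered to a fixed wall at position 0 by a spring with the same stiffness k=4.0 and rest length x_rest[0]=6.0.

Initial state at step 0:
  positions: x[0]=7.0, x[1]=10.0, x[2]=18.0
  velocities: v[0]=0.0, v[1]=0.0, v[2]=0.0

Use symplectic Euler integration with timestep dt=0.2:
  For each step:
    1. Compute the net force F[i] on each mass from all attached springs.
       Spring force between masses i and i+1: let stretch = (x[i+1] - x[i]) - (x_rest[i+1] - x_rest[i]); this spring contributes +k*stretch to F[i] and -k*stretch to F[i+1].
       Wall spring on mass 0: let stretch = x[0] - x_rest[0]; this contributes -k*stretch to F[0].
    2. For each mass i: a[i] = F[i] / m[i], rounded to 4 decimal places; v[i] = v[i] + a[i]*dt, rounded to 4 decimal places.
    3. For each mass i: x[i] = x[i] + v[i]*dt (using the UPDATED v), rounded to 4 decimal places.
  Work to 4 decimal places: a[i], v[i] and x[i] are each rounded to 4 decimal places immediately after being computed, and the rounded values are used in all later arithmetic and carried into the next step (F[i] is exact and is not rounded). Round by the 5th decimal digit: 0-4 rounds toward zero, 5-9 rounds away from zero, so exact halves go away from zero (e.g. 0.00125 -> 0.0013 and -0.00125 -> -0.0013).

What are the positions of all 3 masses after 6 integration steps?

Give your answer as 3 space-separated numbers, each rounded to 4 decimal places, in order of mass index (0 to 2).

Step 0: x=[7.0000 10.0000 18.0000] v=[0.0000 0.0000 0.0000]
Step 1: x=[6.3600 10.8000 17.6800] v=[-3.2000 4.0000 -1.6000]
Step 2: x=[5.4128 11.9904 17.2192] v=[-4.7360 5.9520 -2.3040]
Step 3: x=[4.6520 12.9650 16.8818] v=[-3.8042 4.8730 -1.6870]
Step 4: x=[4.4769 13.2362 16.8777] v=[-0.8754 1.3560 -0.0204]
Step 5: x=[4.9870 12.6886 17.2510] v=[2.5505 -2.7382 1.8664]
Step 6: x=[5.9314 11.6387 17.8543] v=[4.7222 -5.2496 3.0165]

Answer: 5.9314 11.6387 17.8543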